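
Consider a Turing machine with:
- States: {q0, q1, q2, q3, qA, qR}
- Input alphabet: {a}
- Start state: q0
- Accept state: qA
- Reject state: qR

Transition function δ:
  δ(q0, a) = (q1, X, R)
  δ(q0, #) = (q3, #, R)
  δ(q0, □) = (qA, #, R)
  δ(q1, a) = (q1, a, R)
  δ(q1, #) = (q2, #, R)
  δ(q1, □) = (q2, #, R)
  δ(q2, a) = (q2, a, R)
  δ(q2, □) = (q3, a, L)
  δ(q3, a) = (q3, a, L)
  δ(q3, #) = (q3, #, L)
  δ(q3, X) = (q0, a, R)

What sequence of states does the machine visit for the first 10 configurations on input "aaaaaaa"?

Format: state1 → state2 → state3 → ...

Execution trace:
Initial: [q0]aaaaaaa
Step 1: δ(q0, a) = (q1, X, R) → X[q1]aaaaaa
Step 2: δ(q1, a) = (q1, a, R) → Xa[q1]aaaaa
Step 3: δ(q1, a) = (q1, a, R) → Xaa[q1]aaaa
Step 4: δ(q1, a) = (q1, a, R) → Xaaa[q1]aaa
Step 5: δ(q1, a) = (q1, a, R) → Xaaaa[q1]aa
Step 6: δ(q1, a) = (q1, a, R) → Xaaaaa[q1]a
Step 7: δ(q1, a) = (q1, a, R) → Xaaaaaa[q1]□
Step 8: δ(q1, □) = (q2, #, R) → Xaaaaaa#[q2]□
Step 9: δ(q2, □) = (q3, a, L) → Xaaaaaa[q3]#a

State sequence: q0 → q1 → q1 → q1 → q1 → q1 → q1 → q1 → q2 → q3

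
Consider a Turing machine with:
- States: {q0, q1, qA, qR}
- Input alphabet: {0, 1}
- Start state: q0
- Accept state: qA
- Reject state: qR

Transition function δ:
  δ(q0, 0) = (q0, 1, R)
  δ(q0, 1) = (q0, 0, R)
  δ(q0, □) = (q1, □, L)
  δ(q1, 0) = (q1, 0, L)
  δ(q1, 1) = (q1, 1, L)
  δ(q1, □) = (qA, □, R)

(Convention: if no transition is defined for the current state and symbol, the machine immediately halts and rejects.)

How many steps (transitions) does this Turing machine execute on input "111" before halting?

Execution trace:
Initial: [q0]111
Step 1: δ(q0, 1) = (q0, 0, R) → 0[q0]11
Step 2: δ(q0, 1) = (q0, 0, R) → 00[q0]1
Step 3: δ(q0, 1) = (q0, 0, R) → 000[q0]□
Step 4: δ(q0, □) = (q1, □, L) → 00[q1]0□
Step 5: δ(q1, 0) = (q1, 0, L) → 0[q1]00□
Step 6: δ(q1, 0) = (q1, 0, L) → [q1]000□
Step 7: δ(q1, 0) = (q1, 0, L) → [q1]□000□
Step 8: δ(q1, □) = (qA, □, R) → □[qA]000□

The machine reaches the accept state qA and halts.

The machine executed 8 steps before halting.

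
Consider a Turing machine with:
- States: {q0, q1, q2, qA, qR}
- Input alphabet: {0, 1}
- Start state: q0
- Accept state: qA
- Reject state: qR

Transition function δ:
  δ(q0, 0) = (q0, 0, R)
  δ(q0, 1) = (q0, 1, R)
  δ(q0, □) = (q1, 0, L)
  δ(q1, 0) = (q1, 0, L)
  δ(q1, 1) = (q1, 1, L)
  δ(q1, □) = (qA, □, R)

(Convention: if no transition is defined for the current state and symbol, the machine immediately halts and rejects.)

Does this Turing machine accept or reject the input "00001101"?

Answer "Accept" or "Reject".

Execution trace:
Initial: [q0]00001101
Step 1: δ(q0, 0) = (q0, 0, R) → 0[q0]0001101
Step 2: δ(q0, 0) = (q0, 0, R) → 00[q0]001101
Step 3: δ(q0, 0) = (q0, 0, R) → 000[q0]01101
Step 4: δ(q0, 0) = (q0, 0, R) → 0000[q0]1101
Step 5: δ(q0, 1) = (q0, 1, R) → 00001[q0]101
Step 6: δ(q0, 1) = (q0, 1, R) → 000011[q0]01
Step 7: δ(q0, 0) = (q0, 0, R) → 0000110[q0]1
Step 8: δ(q0, 1) = (q0, 1, R) → 00001101[q0]□
Step 9: δ(q0, □) = (q1, 0, L) → 0000110[q1]10
Step 10: δ(q1, 1) = (q1, 1, L) → 000011[q1]010
Step 11: δ(q1, 0) = (q1, 0, L) → 00001[q1]1010
Step 12: δ(q1, 1) = (q1, 1, L) → 0000[q1]11010
Step 13: δ(q1, 1) = (q1, 1, L) → 000[q1]011010
Step 14: δ(q1, 0) = (q1, 0, L) → 00[q1]0011010
Step 15: δ(q1, 0) = (q1, 0, L) → 0[q1]00011010
Step 16: δ(q1, 0) = (q1, 0, L) → [q1]000011010
Step 17: δ(q1, 0) = (q1, 0, L) → [q1]□000011010
Step 18: δ(q1, □) = (qA, □, R) → □[qA]000011010

The machine reaches the accept state qA and halts.

Answer: Accept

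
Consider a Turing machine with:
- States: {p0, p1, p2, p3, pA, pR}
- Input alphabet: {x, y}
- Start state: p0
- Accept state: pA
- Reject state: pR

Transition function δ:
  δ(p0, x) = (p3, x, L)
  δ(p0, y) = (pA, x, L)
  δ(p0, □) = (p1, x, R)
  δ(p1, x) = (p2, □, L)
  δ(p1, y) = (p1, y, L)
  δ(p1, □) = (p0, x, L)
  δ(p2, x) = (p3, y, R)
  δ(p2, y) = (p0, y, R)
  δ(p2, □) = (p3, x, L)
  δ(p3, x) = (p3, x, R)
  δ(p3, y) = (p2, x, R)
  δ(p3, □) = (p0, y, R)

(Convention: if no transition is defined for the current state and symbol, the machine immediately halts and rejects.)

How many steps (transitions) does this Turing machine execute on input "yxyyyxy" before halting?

Execution trace:
Initial: [p0]yxyyyxy
Step 1: δ(p0, y) = (pA, x, L) → [pA]□xxyyyxy

The machine reaches the accept state pA and halts.

The machine executed 1 step before halting.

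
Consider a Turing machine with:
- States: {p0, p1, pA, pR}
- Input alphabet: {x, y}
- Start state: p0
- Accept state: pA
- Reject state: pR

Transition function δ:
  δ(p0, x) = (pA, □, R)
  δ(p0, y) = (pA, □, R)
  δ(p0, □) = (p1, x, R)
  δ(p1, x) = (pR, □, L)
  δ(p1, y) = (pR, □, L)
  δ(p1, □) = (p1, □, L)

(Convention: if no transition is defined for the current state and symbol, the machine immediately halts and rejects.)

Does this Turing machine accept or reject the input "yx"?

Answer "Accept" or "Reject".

Execution trace:
Initial: [p0]yx
Step 1: δ(p0, y) = (pA, □, R) → □[pA]x

The machine reaches the accept state pA and halts.

Answer: Accept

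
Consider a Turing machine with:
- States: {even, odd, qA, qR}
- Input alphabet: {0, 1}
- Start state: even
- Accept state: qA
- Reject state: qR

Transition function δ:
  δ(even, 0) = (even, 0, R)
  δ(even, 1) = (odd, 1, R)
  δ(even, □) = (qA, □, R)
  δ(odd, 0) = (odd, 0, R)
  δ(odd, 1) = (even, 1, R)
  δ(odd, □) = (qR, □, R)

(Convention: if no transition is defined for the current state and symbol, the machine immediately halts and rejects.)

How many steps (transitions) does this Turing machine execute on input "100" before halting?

Execution trace:
Initial: [even]100
Step 1: δ(even, 1) = (odd, 1, R) → 1[odd]00
Step 2: δ(odd, 0) = (odd, 0, R) → 10[odd]0
Step 3: δ(odd, 0) = (odd, 0, R) → 100[odd]□
Step 4: δ(odd, □) = (qR, □, R) → 100□[qR]□

The machine reaches the reject state qR and halts.

The machine executed 4 steps before halting.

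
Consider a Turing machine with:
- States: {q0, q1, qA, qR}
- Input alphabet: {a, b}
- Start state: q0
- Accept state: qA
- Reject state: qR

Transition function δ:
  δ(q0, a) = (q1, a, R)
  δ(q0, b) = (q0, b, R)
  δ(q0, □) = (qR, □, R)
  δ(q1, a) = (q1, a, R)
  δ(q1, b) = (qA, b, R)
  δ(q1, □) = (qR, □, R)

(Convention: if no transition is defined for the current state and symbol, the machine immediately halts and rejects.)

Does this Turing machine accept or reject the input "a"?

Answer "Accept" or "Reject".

Execution trace:
Initial: [q0]a
Step 1: δ(q0, a) = (q1, a, R) → a[q1]□
Step 2: δ(q1, □) = (qR, □, R) → a□[qR]□

The machine reaches the reject state qR and halts.

Answer: Reject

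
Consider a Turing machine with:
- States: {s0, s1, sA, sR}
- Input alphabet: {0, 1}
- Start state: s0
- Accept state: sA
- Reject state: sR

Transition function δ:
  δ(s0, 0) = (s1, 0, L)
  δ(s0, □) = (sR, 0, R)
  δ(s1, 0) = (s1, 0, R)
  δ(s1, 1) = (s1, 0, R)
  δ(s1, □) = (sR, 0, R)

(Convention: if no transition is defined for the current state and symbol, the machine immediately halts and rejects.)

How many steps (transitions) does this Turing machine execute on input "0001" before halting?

Execution trace:
Initial: [s0]0001
Step 1: δ(s0, 0) = (s1, 0, L) → [s1]□0001
Step 2: δ(s1, □) = (sR, 0, R) → 0[sR]0001

The machine reaches the reject state sR and halts.

The machine executed 2 steps before halting.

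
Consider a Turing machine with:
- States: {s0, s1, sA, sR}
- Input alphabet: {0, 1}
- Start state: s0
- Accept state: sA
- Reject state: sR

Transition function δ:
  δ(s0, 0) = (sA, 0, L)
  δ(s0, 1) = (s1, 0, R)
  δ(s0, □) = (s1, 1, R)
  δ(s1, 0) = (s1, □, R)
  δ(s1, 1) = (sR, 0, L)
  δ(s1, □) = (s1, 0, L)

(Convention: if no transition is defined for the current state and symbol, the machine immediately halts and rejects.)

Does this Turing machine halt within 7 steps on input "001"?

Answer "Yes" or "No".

Execution trace:
Initial: [s0]001
Step 1: δ(s0, 0) = (sA, 0, L) → [sA]□001

The machine reaches the accept state sA and halts.
The machine halted after 1 step (within the 7-step bound).

Answer: Yes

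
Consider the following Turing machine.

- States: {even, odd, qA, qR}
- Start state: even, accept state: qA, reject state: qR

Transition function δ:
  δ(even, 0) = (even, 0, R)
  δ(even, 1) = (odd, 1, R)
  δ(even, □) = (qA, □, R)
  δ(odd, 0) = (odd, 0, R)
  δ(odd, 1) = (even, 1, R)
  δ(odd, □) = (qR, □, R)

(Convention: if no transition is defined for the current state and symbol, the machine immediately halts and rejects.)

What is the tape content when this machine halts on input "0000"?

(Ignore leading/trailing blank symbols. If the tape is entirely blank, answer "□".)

Execution trace:
Initial: [even]0000
Step 1: δ(even, 0) = (even, 0, R) → 0[even]000
Step 2: δ(even, 0) = (even, 0, R) → 00[even]00
Step 3: δ(even, 0) = (even, 0, R) → 000[even]0
Step 4: δ(even, 0) = (even, 0, R) → 0000[even]□
Step 5: δ(even, □) = (qA, □, R) → 0000□[qA]□

The machine reaches the accept state qA and halts.

Final tape (ignoring leading/trailing blanks): 0000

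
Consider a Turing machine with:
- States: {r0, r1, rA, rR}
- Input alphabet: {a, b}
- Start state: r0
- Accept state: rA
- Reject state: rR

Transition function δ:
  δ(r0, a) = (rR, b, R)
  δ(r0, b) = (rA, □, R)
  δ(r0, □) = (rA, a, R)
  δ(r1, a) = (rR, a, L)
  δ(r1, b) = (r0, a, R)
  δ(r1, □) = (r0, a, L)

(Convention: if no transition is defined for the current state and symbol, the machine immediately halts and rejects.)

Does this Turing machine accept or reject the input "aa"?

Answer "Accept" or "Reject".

Execution trace:
Initial: [r0]aa
Step 1: δ(r0, a) = (rR, b, R) → b[rR]a

The machine reaches the reject state rR and halts.

Answer: Reject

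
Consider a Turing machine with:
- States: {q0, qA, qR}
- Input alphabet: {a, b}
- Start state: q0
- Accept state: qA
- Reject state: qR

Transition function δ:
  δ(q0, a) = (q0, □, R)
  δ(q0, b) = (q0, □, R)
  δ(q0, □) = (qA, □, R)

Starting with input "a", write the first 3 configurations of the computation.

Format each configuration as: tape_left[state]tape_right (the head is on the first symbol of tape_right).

Transitions applied:
Step 1: δ(q0, a) = (q0, □, R)
Step 2: δ(q0, □) = (qA, □, R)

The first 3 configurations are:
[q0]a ⊢ □[q0]□ ⊢ □□[qA]□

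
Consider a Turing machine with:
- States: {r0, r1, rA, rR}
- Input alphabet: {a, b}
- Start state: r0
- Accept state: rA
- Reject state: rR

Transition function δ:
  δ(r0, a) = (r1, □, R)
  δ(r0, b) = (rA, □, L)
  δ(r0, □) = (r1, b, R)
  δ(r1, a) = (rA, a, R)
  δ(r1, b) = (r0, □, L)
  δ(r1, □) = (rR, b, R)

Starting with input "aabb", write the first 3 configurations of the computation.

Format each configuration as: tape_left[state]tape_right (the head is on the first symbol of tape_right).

Transitions applied:
Step 1: δ(r0, a) = (r1, □, R)
Step 2: δ(r1, a) = (rA, a, R)

The first 3 configurations are:
[r0]aabb ⊢ □[r1]abb ⊢ □a[rA]bb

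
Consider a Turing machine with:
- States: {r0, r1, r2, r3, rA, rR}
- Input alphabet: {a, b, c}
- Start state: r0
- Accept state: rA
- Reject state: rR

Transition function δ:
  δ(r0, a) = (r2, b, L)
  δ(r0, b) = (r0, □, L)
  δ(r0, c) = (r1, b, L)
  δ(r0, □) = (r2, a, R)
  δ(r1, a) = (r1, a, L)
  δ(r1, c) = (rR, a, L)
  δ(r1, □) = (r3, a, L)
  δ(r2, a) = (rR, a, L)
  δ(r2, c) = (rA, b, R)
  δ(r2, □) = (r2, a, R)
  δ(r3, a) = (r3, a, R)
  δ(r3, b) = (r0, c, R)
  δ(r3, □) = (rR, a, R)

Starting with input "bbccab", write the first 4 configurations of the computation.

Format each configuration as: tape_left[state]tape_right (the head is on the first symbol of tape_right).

Transitions applied:
Step 1: δ(r0, b) = (r0, □, L)
Step 2: δ(r0, □) = (r2, a, R)
Step 3: δ(r2, □) = (r2, a, R)

The first 4 configurations are:
[r0]bbccab ⊢ [r0]□□bccab ⊢ a[r2]□bccab ⊢ aa[r2]bccab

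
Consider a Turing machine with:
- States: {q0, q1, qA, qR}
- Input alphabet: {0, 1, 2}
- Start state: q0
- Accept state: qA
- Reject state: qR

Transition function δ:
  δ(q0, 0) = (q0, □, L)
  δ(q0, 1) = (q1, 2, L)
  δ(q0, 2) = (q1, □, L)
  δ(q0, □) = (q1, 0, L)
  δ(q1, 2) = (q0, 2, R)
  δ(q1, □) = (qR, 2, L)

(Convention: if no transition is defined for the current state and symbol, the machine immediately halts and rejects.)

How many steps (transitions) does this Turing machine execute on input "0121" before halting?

Execution trace:
Initial: [q0]0121
Step 1: δ(q0, 0) = (q0, □, L) → [q0]□□121
Step 2: δ(q0, □) = (q1, 0, L) → [q1]□0□121
Step 3: δ(q1, □) = (qR, 2, L) → [qR]□20□121

The machine reaches the reject state qR and halts.

The machine executed 3 steps before halting.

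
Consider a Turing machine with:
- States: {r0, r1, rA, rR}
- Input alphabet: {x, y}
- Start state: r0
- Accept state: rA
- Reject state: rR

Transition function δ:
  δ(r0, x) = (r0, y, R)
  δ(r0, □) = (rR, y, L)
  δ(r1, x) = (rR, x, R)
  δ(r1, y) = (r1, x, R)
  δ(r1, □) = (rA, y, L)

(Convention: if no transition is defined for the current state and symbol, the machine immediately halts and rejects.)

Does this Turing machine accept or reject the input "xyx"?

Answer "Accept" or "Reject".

Execution trace:
Initial: [r0]xyx
Step 1: δ(r0, x) = (r0, y, R) → y[r0]yx

No transition is defined for δ(r0, y). By convention the machine halts and rejects.

Answer: Reject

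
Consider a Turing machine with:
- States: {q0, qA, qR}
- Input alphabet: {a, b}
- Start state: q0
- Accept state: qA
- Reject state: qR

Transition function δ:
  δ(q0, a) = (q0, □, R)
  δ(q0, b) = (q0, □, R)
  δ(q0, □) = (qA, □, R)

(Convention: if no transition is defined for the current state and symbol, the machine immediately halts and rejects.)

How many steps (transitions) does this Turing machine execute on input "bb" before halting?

Execution trace:
Initial: [q0]bb
Step 1: δ(q0, b) = (q0, □, R) → □[q0]b
Step 2: δ(q0, b) = (q0, □, R) → □□[q0]□
Step 3: δ(q0, □) = (qA, □, R) → □□□[qA]□

The machine reaches the accept state qA and halts.

The machine executed 3 steps before halting.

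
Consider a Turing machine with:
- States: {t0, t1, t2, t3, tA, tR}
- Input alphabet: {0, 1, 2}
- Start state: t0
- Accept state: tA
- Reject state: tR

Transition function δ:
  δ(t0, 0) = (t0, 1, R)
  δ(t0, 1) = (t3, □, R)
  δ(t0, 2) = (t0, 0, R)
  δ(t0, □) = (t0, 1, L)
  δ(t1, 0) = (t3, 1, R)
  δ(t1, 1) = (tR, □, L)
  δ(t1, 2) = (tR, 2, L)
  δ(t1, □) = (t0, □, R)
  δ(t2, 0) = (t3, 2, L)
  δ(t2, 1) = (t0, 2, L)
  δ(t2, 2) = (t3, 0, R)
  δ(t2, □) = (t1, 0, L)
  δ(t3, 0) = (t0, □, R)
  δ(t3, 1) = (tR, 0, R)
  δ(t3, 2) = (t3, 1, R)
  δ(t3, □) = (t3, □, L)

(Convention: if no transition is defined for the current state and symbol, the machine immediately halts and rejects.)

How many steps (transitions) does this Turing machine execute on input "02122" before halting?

Execution trace:
Initial: [t0]02122
Step 1: δ(t0, 0) = (t0, 1, R) → 1[t0]2122
Step 2: δ(t0, 2) = (t0, 0, R) → 10[t0]122
Step 3: δ(t0, 1) = (t3, □, R) → 10□[t3]22
Step 4: δ(t3, 2) = (t3, 1, R) → 10□1[t3]2
Step 5: δ(t3, 2) = (t3, 1, R) → 10□11[t3]□
Step 6: δ(t3, □) = (t3, □, L) → 10□1[t3]1□
Step 7: δ(t3, 1) = (tR, 0, R) → 10□10[tR]□

The machine reaches the reject state tR and halts.

The machine executed 7 steps before halting.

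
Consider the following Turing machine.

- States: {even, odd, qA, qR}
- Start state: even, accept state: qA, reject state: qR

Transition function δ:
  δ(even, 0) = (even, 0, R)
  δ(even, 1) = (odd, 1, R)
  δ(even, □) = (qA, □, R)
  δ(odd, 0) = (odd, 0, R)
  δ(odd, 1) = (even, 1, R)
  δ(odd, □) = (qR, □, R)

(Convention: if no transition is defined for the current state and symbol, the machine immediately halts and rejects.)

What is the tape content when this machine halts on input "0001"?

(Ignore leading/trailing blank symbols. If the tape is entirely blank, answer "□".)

Execution trace:
Initial: [even]0001
Step 1: δ(even, 0) = (even, 0, R) → 0[even]001
Step 2: δ(even, 0) = (even, 0, R) → 00[even]01
Step 3: δ(even, 0) = (even, 0, R) → 000[even]1
Step 4: δ(even, 1) = (odd, 1, R) → 0001[odd]□
Step 5: δ(odd, □) = (qR, □, R) → 0001□[qR]□

The machine reaches the reject state qR and halts.

Final tape (ignoring leading/trailing blanks): 0001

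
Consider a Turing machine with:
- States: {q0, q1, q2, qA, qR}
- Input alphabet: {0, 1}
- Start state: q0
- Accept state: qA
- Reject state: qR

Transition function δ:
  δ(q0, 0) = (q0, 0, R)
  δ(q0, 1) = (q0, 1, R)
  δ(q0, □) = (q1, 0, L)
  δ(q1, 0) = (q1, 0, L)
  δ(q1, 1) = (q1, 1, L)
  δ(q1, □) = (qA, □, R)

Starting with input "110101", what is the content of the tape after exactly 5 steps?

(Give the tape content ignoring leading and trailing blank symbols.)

Execution trace:
Initial: [q0]110101
Step 1: δ(q0, 1) = (q0, 1, R) → 1[q0]10101
Step 2: δ(q0, 1) = (q0, 1, R) → 11[q0]0101
Step 3: δ(q0, 0) = (q0, 0, R) → 110[q0]101
Step 4: δ(q0, 1) = (q0, 1, R) → 1101[q0]01
Step 5: δ(q0, 0) = (q0, 0, R) → 11010[q0]1

After 5 steps, the tape (ignoring leading/trailing blanks) is: 110101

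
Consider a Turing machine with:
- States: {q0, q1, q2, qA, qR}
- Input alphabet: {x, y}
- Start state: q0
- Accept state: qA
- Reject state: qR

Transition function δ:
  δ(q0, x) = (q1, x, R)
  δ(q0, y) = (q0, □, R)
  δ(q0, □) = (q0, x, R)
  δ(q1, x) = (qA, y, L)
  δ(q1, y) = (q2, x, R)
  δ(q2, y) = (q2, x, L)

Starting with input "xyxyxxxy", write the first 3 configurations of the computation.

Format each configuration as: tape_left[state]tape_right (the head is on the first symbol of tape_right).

Transitions applied:
Step 1: δ(q0, x) = (q1, x, R)
Step 2: δ(q1, y) = (q2, x, R)

The first 3 configurations are:
[q0]xyxyxxxy ⊢ x[q1]yxyxxxy ⊢ xx[q2]xyxxxy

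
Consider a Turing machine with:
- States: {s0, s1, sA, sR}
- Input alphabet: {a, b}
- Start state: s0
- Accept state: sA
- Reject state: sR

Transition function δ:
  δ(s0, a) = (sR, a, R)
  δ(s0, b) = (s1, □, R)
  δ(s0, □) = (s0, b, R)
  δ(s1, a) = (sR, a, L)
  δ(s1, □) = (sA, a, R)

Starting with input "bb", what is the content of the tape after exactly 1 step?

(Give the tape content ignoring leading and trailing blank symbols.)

Execution trace:
Initial: [s0]bb
Step 1: δ(s0, b) = (s1, □, R) → □[s1]b

No transition is defined for δ(s1, b). By convention the machine halts and rejects.

After 1 step, the tape (ignoring leading/trailing blanks) is: b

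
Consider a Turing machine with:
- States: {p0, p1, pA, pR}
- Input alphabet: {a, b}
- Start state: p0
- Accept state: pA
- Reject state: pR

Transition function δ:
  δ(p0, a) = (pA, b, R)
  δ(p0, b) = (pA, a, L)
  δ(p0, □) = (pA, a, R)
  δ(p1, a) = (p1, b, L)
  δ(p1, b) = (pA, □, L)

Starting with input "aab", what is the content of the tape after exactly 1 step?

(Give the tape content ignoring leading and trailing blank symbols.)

Execution trace:
Initial: [p0]aab
Step 1: δ(p0, a) = (pA, b, R) → b[pA]ab

The machine reaches the accept state pA and halts.

After 1 step, the tape (ignoring leading/trailing blanks) is: bab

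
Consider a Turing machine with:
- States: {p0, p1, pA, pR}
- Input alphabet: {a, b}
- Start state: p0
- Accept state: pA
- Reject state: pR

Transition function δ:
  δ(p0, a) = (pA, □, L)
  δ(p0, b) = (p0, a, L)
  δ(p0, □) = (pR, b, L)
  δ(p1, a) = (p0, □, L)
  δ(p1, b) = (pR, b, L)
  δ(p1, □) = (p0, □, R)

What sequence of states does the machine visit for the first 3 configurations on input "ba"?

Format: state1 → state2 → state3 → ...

Execution trace:
Initial: [p0]ba
Step 1: δ(p0, b) = (p0, a, L) → [p0]□aa
Step 2: δ(p0, □) = (pR, b, L) → [pR]□baa

The machine reaches the reject state pR and halts.

State sequence: p0 → p0 → pR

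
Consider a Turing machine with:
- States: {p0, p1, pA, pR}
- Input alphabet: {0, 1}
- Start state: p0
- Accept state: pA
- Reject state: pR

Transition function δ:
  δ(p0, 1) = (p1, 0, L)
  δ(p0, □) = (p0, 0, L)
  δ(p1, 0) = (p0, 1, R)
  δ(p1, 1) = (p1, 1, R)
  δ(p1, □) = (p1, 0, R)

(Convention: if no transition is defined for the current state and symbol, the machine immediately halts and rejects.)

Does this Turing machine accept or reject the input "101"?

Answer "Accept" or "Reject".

Execution trace:
Initial: [p0]101
Step 1: δ(p0, 1) = (p1, 0, L) → [p1]□001
Step 2: δ(p1, □) = (p1, 0, R) → 0[p1]001
Step 3: δ(p1, 0) = (p0, 1, R) → 01[p0]01

No transition is defined for δ(p0, 0). By convention the machine halts and rejects.

Answer: Reject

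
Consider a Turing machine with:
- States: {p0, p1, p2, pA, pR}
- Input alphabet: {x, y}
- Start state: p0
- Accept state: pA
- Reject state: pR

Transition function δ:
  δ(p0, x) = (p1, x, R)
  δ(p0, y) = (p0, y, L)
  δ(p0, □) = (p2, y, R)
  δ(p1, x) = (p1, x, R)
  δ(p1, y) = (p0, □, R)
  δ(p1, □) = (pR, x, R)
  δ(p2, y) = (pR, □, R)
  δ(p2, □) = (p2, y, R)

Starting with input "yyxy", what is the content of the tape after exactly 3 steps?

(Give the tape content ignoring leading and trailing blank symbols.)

Execution trace:
Initial: [p0]yyxy
Step 1: δ(p0, y) = (p0, y, L) → [p0]□yyxy
Step 2: δ(p0, □) = (p2, y, R) → y[p2]yyxy
Step 3: δ(p2, y) = (pR, □, R) → y□[pR]yxy

The machine reaches the reject state pR and halts.

After 3 steps, the tape (ignoring leading/trailing blanks) is: y□yxy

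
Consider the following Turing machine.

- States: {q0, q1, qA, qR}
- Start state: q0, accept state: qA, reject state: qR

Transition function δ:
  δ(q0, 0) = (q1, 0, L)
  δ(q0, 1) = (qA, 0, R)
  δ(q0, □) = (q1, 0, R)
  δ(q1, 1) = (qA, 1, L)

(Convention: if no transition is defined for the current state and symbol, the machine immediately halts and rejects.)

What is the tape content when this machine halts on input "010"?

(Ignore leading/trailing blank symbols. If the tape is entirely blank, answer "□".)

Execution trace:
Initial: [q0]010
Step 1: δ(q0, 0) = (q1, 0, L) → [q1]□010

No transition is defined for δ(q1, □). By convention the machine halts and rejects.

Final tape (ignoring leading/trailing blanks): 010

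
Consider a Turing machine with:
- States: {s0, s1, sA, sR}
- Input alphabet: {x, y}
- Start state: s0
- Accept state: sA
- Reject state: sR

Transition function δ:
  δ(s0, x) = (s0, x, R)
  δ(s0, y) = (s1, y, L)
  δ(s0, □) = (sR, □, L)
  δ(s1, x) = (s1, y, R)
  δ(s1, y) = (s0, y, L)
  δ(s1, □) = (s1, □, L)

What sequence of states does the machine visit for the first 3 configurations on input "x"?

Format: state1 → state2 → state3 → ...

Execution trace:
Initial: [s0]x
Step 1: δ(s0, x) = (s0, x, R) → x[s0]□
Step 2: δ(s0, □) = (sR, □, L) → [sR]x□

The machine reaches the reject state sR and halts.

State sequence: s0 → s0 → sR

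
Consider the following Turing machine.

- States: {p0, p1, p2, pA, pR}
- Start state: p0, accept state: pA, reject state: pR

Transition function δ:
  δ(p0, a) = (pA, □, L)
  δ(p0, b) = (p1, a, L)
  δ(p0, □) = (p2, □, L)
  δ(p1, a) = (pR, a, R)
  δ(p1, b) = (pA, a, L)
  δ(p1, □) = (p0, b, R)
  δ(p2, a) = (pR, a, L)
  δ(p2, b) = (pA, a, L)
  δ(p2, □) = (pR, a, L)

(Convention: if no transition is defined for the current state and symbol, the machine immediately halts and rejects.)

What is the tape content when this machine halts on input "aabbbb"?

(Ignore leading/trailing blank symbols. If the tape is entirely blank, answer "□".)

Execution trace:
Initial: [p0]aabbbb
Step 1: δ(p0, a) = (pA, □, L) → [pA]□□abbbb

The machine reaches the accept state pA and halts.

Final tape (ignoring leading/trailing blanks): abbbb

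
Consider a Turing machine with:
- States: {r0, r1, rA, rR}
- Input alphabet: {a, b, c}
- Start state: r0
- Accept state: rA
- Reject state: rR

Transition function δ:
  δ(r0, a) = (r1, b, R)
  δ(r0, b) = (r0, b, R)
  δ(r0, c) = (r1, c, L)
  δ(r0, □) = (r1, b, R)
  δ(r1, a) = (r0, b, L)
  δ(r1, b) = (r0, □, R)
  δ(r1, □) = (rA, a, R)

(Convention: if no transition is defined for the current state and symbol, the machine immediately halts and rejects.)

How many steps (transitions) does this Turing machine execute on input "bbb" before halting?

Execution trace:
Initial: [r0]bbb
Step 1: δ(r0, b) = (r0, b, R) → b[r0]bb
Step 2: δ(r0, b) = (r0, b, R) → bb[r0]b
Step 3: δ(r0, b) = (r0, b, R) → bbb[r0]□
Step 4: δ(r0, □) = (r1, b, R) → bbbb[r1]□
Step 5: δ(r1, □) = (rA, a, R) → bbbba[rA]□

The machine reaches the accept state rA and halts.

The machine executed 5 steps before halting.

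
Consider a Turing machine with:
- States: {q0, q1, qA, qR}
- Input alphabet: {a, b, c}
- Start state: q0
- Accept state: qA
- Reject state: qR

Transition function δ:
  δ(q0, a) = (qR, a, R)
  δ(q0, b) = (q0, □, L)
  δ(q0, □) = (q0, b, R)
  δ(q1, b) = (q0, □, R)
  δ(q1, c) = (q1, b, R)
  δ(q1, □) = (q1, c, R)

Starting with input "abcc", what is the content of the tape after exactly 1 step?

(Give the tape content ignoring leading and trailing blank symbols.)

Execution trace:
Initial: [q0]abcc
Step 1: δ(q0, a) = (qR, a, R) → a[qR]bcc

The machine reaches the reject state qR and halts.

After 1 step, the tape (ignoring leading/trailing blanks) is: abcc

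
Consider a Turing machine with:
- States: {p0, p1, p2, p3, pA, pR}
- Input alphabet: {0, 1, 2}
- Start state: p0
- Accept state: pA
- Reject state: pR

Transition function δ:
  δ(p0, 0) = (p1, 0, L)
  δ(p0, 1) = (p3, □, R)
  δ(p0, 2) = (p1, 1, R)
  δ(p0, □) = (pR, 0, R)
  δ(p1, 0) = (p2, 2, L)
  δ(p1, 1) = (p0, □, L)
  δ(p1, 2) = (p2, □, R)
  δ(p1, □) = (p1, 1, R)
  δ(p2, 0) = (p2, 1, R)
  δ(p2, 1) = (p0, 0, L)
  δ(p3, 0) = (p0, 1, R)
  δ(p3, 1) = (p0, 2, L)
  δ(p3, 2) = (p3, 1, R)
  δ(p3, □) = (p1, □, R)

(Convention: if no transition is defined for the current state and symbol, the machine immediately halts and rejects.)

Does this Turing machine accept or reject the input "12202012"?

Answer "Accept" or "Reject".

Execution trace:
Initial: [p0]12202012
Step 1: δ(p0, 1) = (p3, □, R) → □[p3]2202012
Step 2: δ(p3, 2) = (p3, 1, R) → □1[p3]202012
Step 3: δ(p3, 2) = (p3, 1, R) → □11[p3]02012
Step 4: δ(p3, 0) = (p0, 1, R) → □111[p0]2012
Step 5: δ(p0, 2) = (p1, 1, R) → □1111[p1]012
Step 6: δ(p1, 0) = (p2, 2, L) → □111[p2]1212
Step 7: δ(p2, 1) = (p0, 0, L) → □11[p0]10212
Step 8: δ(p0, 1) = (p3, □, R) → □11□[p3]0212
Step 9: δ(p3, 0) = (p0, 1, R) → □11□1[p0]212
Step 10: δ(p0, 2) = (p1, 1, R) → □11□11[p1]12
Step 11: δ(p1, 1) = (p0, □, L) → □11□1[p0]1□2
Step 12: δ(p0, 1) = (p3, □, R) → □11□1□[p3]□2
Step 13: δ(p3, □) = (p1, □, R) → □11□1□□[p1]2
Step 14: δ(p1, 2) = (p2, □, R) → □11□1□□□[p2]□

No transition is defined for δ(p2, □). By convention the machine halts and rejects.

Answer: Reject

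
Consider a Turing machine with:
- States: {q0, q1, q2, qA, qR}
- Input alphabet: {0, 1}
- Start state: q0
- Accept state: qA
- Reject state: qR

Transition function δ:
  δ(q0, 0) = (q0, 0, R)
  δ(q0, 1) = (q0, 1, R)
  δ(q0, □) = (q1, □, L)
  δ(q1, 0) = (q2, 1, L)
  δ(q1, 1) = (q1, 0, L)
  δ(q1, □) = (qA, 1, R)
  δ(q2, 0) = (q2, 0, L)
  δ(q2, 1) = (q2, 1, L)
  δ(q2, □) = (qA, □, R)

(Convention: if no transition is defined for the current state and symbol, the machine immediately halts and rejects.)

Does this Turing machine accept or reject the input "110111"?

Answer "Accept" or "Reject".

Execution trace:
Initial: [q0]110111
Step 1: δ(q0, 1) = (q0, 1, R) → 1[q0]10111
Step 2: δ(q0, 1) = (q0, 1, R) → 11[q0]0111
Step 3: δ(q0, 0) = (q0, 0, R) → 110[q0]111
Step 4: δ(q0, 1) = (q0, 1, R) → 1101[q0]11
Step 5: δ(q0, 1) = (q0, 1, R) → 11011[q0]1
Step 6: δ(q0, 1) = (q0, 1, R) → 110111[q0]□
Step 7: δ(q0, □) = (q1, □, L) → 11011[q1]1□
Step 8: δ(q1, 1) = (q1, 0, L) → 1101[q1]10□
Step 9: δ(q1, 1) = (q1, 0, L) → 110[q1]100□
Step 10: δ(q1, 1) = (q1, 0, L) → 11[q1]0000□
Step 11: δ(q1, 0) = (q2, 1, L) → 1[q2]11000□
Step 12: δ(q2, 1) = (q2, 1, L) → [q2]111000□
Step 13: δ(q2, 1) = (q2, 1, L) → [q2]□111000□
Step 14: δ(q2, □) = (qA, □, R) → □[qA]111000□

The machine reaches the accept state qA and halts.

Answer: Accept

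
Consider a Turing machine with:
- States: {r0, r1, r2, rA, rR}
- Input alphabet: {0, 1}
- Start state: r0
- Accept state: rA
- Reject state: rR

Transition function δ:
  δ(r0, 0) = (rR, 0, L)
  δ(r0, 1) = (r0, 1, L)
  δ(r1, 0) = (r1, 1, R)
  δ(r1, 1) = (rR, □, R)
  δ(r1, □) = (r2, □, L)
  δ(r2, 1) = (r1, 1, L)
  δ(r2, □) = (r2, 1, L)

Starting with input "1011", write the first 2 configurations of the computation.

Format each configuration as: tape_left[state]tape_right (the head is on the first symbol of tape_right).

Transitions applied:
Step 1: δ(r0, 1) = (r0, 1, L)

The first 2 configurations are:
[r0]1011 ⊢ [r0]□1011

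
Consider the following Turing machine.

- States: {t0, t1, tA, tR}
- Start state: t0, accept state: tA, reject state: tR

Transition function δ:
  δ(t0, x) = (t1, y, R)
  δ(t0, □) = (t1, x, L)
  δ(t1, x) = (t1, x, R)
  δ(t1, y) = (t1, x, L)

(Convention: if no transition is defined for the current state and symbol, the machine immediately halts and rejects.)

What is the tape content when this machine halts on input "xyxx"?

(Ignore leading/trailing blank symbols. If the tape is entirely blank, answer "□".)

Execution trace:
Initial: [t0]xyxx
Step 1: δ(t0, x) = (t1, y, R) → y[t1]yxx
Step 2: δ(t1, y) = (t1, x, L) → [t1]yxxx
Step 3: δ(t1, y) = (t1, x, L) → [t1]□xxxx

No transition is defined for δ(t1, □). By convention the machine halts and rejects.

Final tape (ignoring leading/trailing blanks): xxxx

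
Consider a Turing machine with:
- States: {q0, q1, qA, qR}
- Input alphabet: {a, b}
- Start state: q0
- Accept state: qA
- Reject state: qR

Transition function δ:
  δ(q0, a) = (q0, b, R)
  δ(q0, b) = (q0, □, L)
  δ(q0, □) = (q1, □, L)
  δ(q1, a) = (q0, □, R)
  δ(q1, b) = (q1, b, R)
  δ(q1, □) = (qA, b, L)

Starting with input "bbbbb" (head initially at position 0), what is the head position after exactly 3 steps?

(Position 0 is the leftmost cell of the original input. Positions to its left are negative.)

Execution trace (head position shown):
Step 0: [q0]bbbbb  (head at position 0)
Step 1: move left → [q0]□□bbbb  (head at position -1)
Step 2: move left → [q1]□□□bbbb  (head at position -2)
Step 3: move left → [qA]□b□□bbbb  (head at position -3)

After 3 steps, the head is at position -3.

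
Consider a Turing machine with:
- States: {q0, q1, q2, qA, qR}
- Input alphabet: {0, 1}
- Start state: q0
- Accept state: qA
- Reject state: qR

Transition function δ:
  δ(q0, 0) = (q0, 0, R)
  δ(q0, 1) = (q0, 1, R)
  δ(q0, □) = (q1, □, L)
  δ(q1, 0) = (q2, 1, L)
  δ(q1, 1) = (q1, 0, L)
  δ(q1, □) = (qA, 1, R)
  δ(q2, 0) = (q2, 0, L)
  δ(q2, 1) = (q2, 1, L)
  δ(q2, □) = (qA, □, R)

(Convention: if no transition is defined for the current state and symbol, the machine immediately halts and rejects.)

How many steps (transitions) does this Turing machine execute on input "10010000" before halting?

Execution trace:
Initial: [q0]10010000
Step 1: δ(q0, 1) = (q0, 1, R) → 1[q0]0010000
Step 2: δ(q0, 0) = (q0, 0, R) → 10[q0]010000
Step 3: δ(q0, 0) = (q0, 0, R) → 100[q0]10000
Step 4: δ(q0, 1) = (q0, 1, R) → 1001[q0]0000
Step 5: δ(q0, 0) = (q0, 0, R) → 10010[q0]000
Step 6: δ(q0, 0) = (q0, 0, R) → 100100[q0]00
Step 7: δ(q0, 0) = (q0, 0, R) → 1001000[q0]0
Step 8: δ(q0, 0) = (q0, 0, R) → 10010000[q0]□
Step 9: δ(q0, □) = (q1, □, L) → 1001000[q1]0□
Step 10: δ(q1, 0) = (q2, 1, L) → 100100[q2]01□
Step 11: δ(q2, 0) = (q2, 0, L) → 10010[q2]001□
Step 12: δ(q2, 0) = (q2, 0, L) → 1001[q2]0001□
Step 13: δ(q2, 0) = (q2, 0, L) → 100[q2]10001□
Step 14: δ(q2, 1) = (q2, 1, L) → 10[q2]010001□
Step 15: δ(q2, 0) = (q2, 0, L) → 1[q2]0010001□
Step 16: δ(q2, 0) = (q2, 0, L) → [q2]10010001□
Step 17: δ(q2, 1) = (q2, 1, L) → [q2]□10010001□
Step 18: δ(q2, □) = (qA, □, R) → □[qA]10010001□

The machine reaches the accept state qA and halts.

The machine executed 18 steps before halting.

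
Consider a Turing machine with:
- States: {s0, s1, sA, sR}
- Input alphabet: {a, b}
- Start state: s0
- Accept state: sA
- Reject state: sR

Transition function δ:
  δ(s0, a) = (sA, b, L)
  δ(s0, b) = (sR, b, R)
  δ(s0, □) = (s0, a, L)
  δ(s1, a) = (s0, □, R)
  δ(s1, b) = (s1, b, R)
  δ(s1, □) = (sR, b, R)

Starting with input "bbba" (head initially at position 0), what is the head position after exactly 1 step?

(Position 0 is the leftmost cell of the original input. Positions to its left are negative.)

Execution trace (head position shown):
Step 0: [s0]bbba  (head at position 0)
Step 1: move right → b[sR]bba  (head at position 1)

After 1 step, the head is at position 1.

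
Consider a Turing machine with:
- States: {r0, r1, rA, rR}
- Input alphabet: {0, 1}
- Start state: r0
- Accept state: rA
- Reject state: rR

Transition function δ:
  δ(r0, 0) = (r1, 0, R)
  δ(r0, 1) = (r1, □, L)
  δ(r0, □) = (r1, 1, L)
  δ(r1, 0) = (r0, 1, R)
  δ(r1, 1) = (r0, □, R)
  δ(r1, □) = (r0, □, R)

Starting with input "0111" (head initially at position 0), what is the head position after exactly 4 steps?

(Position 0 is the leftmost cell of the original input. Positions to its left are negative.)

Execution trace (head position shown):
Step 0: [r0]0111  (head at position 0)
Step 1: move right → 0[r1]111  (head at position 1)
Step 2: move right → 0□[r0]11  (head at position 2)
Step 3: move left → 0[r1]□□1  (head at position 1)
Step 4: move right → 0□[r0]□1  (head at position 2)

After 4 steps, the head is at position 2.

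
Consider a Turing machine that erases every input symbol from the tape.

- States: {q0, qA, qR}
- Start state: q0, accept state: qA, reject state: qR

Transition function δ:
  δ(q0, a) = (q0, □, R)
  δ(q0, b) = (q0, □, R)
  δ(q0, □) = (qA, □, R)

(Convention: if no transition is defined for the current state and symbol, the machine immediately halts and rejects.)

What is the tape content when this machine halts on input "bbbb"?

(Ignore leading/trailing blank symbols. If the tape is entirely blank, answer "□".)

Execution trace:
Initial: [q0]bbbb
Step 1: δ(q0, b) = (q0, □, R) → □[q0]bbb
Step 2: δ(q0, b) = (q0, □, R) → □□[q0]bb
Step 3: δ(q0, b) = (q0, □, R) → □□□[q0]b
Step 4: δ(q0, b) = (q0, □, R) → □□□□[q0]□
Step 5: δ(q0, □) = (qA, □, R) → □□□□□[qA]□

The machine reaches the accept state qA and halts.

Final tape (ignoring leading/trailing blanks): □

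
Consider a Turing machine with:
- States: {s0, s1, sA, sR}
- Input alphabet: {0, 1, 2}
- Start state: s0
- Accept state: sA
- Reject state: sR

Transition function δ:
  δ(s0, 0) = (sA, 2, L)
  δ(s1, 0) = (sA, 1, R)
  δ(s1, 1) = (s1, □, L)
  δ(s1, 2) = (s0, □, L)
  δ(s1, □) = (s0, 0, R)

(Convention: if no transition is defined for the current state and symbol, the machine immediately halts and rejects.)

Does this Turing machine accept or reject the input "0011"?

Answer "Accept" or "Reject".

Execution trace:
Initial: [s0]0011
Step 1: δ(s0, 0) = (sA, 2, L) → [sA]□2011

The machine reaches the accept state sA and halts.

Answer: Accept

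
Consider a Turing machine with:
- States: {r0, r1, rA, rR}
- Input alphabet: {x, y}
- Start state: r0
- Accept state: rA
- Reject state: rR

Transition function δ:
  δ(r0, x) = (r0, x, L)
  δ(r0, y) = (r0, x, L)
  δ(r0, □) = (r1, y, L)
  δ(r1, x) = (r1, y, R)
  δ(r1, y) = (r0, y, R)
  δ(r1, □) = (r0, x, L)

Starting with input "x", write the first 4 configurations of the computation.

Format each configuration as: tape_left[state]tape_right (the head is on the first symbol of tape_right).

Transitions applied:
Step 1: δ(r0, x) = (r0, x, L)
Step 2: δ(r0, □) = (r1, y, L)
Step 3: δ(r1, □) = (r0, x, L)

The first 4 configurations are:
[r0]x ⊢ [r0]□x ⊢ [r1]□yx ⊢ [r0]□xyx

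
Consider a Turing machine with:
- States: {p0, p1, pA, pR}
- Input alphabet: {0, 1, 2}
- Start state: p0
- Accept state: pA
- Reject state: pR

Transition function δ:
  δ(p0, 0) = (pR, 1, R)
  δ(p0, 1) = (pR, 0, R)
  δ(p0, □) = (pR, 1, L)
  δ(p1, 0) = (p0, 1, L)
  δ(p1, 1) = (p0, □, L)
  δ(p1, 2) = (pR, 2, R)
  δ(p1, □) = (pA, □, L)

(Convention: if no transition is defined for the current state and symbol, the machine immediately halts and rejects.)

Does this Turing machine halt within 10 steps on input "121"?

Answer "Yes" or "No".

Execution trace:
Initial: [p0]121
Step 1: δ(p0, 1) = (pR, 0, R) → 0[pR]21

The machine reaches the reject state pR and halts.
The machine halted after 1 step (within the 10-step bound).

Answer: Yes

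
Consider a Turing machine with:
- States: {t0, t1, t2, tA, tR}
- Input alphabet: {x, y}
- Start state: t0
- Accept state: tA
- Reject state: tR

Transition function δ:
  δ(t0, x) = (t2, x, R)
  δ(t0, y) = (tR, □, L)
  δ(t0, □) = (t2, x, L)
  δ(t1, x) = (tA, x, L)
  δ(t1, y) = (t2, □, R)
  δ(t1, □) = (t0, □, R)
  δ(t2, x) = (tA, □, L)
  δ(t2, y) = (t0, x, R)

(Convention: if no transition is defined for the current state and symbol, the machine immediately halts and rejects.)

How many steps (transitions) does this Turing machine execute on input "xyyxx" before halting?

Execution trace:
Initial: [t0]xyyxx
Step 1: δ(t0, x) = (t2, x, R) → x[t2]yyxx
Step 2: δ(t2, y) = (t0, x, R) → xx[t0]yxx
Step 3: δ(t0, y) = (tR, □, L) → x[tR]x□xx

The machine reaches the reject state tR and halts.

The machine executed 3 steps before halting.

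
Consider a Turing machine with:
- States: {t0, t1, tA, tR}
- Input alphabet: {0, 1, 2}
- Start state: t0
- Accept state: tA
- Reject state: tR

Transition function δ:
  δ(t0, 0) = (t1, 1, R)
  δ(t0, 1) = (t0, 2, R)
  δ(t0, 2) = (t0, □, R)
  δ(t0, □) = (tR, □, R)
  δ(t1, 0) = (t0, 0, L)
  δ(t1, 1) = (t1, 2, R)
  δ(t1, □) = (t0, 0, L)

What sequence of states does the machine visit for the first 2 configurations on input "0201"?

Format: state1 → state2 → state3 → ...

Execution trace:
Initial: [t0]0201
Step 1: δ(t0, 0) = (t1, 1, R) → 1[t1]201

No transition is defined for δ(t1, 2). By convention the machine halts and rejects.

State sequence: t0 → t1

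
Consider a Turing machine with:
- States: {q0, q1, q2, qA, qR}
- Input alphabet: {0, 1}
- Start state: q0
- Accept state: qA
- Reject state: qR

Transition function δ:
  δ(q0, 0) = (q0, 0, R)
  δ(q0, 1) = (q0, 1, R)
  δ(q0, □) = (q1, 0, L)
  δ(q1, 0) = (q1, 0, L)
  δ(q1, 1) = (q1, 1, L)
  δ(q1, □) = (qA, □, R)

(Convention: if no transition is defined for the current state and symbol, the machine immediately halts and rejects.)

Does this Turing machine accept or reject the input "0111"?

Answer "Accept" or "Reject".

Execution trace:
Initial: [q0]0111
Step 1: δ(q0, 0) = (q0, 0, R) → 0[q0]111
Step 2: δ(q0, 1) = (q0, 1, R) → 01[q0]11
Step 3: δ(q0, 1) = (q0, 1, R) → 011[q0]1
Step 4: δ(q0, 1) = (q0, 1, R) → 0111[q0]□
Step 5: δ(q0, □) = (q1, 0, L) → 011[q1]10
Step 6: δ(q1, 1) = (q1, 1, L) → 01[q1]110
Step 7: δ(q1, 1) = (q1, 1, L) → 0[q1]1110
Step 8: δ(q1, 1) = (q1, 1, L) → [q1]01110
Step 9: δ(q1, 0) = (q1, 0, L) → [q1]□01110
Step 10: δ(q1, □) = (qA, □, R) → □[qA]01110

The machine reaches the accept state qA and halts.

Answer: Accept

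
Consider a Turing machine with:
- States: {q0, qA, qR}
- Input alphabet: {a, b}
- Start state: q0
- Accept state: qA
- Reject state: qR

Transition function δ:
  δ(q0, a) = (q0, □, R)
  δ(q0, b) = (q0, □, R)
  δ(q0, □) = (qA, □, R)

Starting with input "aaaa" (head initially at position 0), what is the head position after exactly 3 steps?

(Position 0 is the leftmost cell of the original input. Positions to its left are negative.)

Execution trace (head position shown):
Step 0: [q0]aaaa  (head at position 0)
Step 1: move right → □[q0]aaa  (head at position 1)
Step 2: move right → □□[q0]aa  (head at position 2)
Step 3: move right → □□□[q0]a  (head at position 3)

After 3 steps, the head is at position 3.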